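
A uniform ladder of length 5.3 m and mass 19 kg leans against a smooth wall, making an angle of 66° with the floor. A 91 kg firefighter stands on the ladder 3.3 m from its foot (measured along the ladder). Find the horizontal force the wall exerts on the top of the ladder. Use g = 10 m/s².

About the foot of the ladder:
Ladder weight 19×10 = 190 N acts at 2.65 m along the ladder; its horizontal arm is 2.65·cos66° = 1.078 m → τ = 204.8 N·m clockwise.
Firefighter: 91×10 = 910 N at 3.3 m → arm 1.342 m → τ = 1221 N·m clockwise.
Wall normal N acts horizontally at the top; its moment arm is the height L sinθ = 5.3·sin66° = 4.842 m, counterclockwise.
Setting net torque to zero: N × 4.842 = 1426 → N = 295 N.

N_wall ≈ 295 N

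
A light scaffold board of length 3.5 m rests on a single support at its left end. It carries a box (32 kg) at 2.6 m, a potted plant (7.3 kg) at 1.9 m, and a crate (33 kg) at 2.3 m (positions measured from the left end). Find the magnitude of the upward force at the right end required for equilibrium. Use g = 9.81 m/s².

Taking torques about the left end:
Box: 32 × 9.81 = 313.9 N down at 2.6 m → arm 2.6 m, τ = 313.9 × 2.6 = 816.1 N·m clockwise.
Potted plant: 7.3 × 9.81 = 71.61 N down at 1.9 m → arm 1.9 m, τ = 71.61 × 1.9 = 136.1 N·m clockwise.
Crate: 33 × 9.81 = 323.7 N down at 2.3 m → arm 2.3 m, τ = 323.7 × 2.3 = 744.5 N·m clockwise.
Net moment of the loads = 1697 N·m clockwise.
The upward force F acts at the right end, arm 3.5 m, giving F × 3.5 counterclockwise.
Setting net torque to zero: F × 3.5 = 1697 → F = 1697 / 3.5 = 485 N.

F ≈ 485 N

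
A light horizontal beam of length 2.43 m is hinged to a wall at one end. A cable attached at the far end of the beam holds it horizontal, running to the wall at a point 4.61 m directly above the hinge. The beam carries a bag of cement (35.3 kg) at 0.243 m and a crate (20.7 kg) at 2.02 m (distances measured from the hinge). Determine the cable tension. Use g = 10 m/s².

T ≈ 234 N

Choose the hinge as the axis so the unknown hinge reaction has zero arm there.
Bag of cement: 35.3 × 10 = 353 N down at 0.243 m → arm 0.243 m, τ = 353 × 0.243 = 85.78 N·m clockwise.
Crate: 20.7 × 10 = 207 N down at 2.02 m → arm 2.02 m, τ = 207 × 2.02 = 418.1 N·m clockwise.
Total clockwise load moment = 503.9 N·m.
The cable tension T acts at 2.43 m; only its component perpendicular to the beam, T sinθ, produces torque. sinθ = h/√(h²+d²) = 4.61/√(4.61²+2.43²) = 0.8846.
Στ = 0 ⇒ T × 2.43 × 0.8846 = 503.9 ⇒ T = 503.9 / 2.15 = 234 N.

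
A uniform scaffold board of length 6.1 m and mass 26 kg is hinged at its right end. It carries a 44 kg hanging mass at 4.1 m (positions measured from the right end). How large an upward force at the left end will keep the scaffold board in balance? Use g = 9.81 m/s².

Choose the right end as the axis so the unknown pivot reaction has zero arm there.
Beam weight: 26 × 9.81 = 255.1 N down at 3.05 m → arm 3.05 m, τ = 255.1 × 3.05 = 778.1 N·m counterclockwise.
Hanging mass: 44 × 9.81 = 431.6 N down at 4.1 m → arm 4.1 m, τ = 431.6 × 4.1 = 1770 N·m counterclockwise.
Net moment of the loads = 2548 N·m counterclockwise.
The upward force F acts at the left end, arm 6.1 m, giving F × 6.1 clockwise.
Balancing moments: F × 6.1 = 2548, giving F = 2548 / 6.1 = 418 N.

F ≈ 418 N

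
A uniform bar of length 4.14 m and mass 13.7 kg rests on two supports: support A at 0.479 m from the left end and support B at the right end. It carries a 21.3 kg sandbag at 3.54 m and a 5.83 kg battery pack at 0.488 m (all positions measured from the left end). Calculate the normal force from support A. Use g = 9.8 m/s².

Taking torques about support B:
Beam weight: 13.7 × 9.8 = 134.3 N down at 2.07 m → arm 2.07 m, τ = 134.3 × 2.07 = 278 N·m counterclockwise.
Sandbag: 21.3 × 9.8 = 208.7 N down at 3.54 m → arm 0.6 m, τ = 208.7 × 0.6 = 125.2 N·m counterclockwise.
Battery pack: 5.83 × 9.8 = 57.13 N down at 0.488 m → arm 3.652 m, τ = 57.13 × 3.652 = 208.6 N·m counterclockwise.
Net load moment about support B = 611.8 N·m counterclockwise.
Reaction R at support A is upward at 0.479 m, arm 3.661 m → moment R × 3.661 clockwise.
For rotational equilibrium, R × 3.661 = 611.8, so R = 167 N.

R_A ≈ 167 N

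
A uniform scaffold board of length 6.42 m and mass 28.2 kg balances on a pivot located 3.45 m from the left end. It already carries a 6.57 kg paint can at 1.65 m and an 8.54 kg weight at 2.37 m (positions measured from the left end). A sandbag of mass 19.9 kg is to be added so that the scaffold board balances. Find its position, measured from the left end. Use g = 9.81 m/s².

x ≈ 4.85 m from the left end

Taking torques about the pivot (at 3.45 m from the left end):
Beam weight: 28.2 × 9.81 = 276.6 N down at 3.21 m → arm 0.24 m, τ = 276.6 × 0.24 = 66.38 N·m counterclockwise.
Paint can: 6.57 × 9.81 = 64.45 N down at 1.65 m → arm 1.8 m, τ = 64.45 × 1.8 = 116 N·m counterclockwise.
Weight: 8.54 × 9.81 = 83.78 N down at 2.37 m → arm 1.08 m, τ = 83.78 × 1.08 = 90.48 N·m counterclockwise.
Net moment of existing loads = 272.9 N·m counterclockwise.
The sandbag weighs 19.9 × 9.81 = 195.2 N and must supply an equal clockwise moment, so its lever arm about the pivot is 272.9 / 195.2 = 1.4 m.
That puts it at 3.45 + 1.4 = 4.85 m from the left end.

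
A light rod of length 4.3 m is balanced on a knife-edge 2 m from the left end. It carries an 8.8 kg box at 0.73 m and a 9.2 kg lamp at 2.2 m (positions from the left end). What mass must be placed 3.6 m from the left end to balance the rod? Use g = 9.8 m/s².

Take moments about the knife-edge (at 2 m from the left end).
Box: 8.8 × 9.8 = 86.24 N down at 0.73 m → arm 1.27 m, τ = 86.24 × 1.27 = 109.5 N·m counterclockwise.
Lamp: 9.2 × 9.8 = 90.16 N down at 2.2 m → arm 0.2 m, τ = 90.16 × 0.2 = 18.03 N·m clockwise.
Net moment of known loads = 91.47 N·m counterclockwise.
An unknown mass m at 3.6 m has arm 1.6 m; its moment is m·g·1.6 clockwise.
Στ = 0 ⇒ m × 9.8 × 1.6 = 91.47 ⇒ m = 91.47 / (9.8 × 1.6) = 5.83 kg.

m ≈ 5.83 kg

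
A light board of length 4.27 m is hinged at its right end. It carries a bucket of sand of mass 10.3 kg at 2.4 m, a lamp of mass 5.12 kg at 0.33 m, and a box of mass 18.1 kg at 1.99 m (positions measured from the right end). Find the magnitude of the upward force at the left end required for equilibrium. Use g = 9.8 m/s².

Choose the right end as the axis so the unknown pivot reaction has zero arm there.
Bucket of sand: 10.3 × 9.8 = 100.9 N down at 2.4 m → arm 2.4 m, τ = 100.9 × 2.4 = 242.2 N·m counterclockwise.
Lamp: 5.12 × 9.8 = 50.18 N down at 0.33 m → arm 0.33 m, τ = 50.18 × 0.33 = 16.56 N·m counterclockwise.
Box: 18.1 × 9.8 = 177.4 N down at 1.99 m → arm 1.99 m, τ = 177.4 × 1.99 = 353 N·m counterclockwise.
Net moment of the loads = 611.8 N·m counterclockwise.
The upward force F acts at the left end, arm 4.27 m, giving F × 4.27 clockwise.
For rotational equilibrium, F × 4.27 = 611.8, so F = 611.8 / 4.27 = 143 N.

F ≈ 143 N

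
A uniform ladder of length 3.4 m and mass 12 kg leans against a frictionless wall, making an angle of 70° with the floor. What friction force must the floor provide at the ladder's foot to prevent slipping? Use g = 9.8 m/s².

f ≈ 21.4 N

Sum moments about the foot of the ladder (the floor normal and friction both act there and drop out).
Ladder weight 12×9.8 = 117.6 N acts at 1.7 m along the ladder; its horizontal arm is 1.7·cos70° = 0.5814 m → τ = 68.37 N·m clockwise.
Wall normal N acts horizontally at the top; its moment arm is the height L sinθ = 3.4·sin70° = 3.195 m, counterclockwise.
For rotational equilibrium, N × 3.195 = 68.37, so N = 21.4 N.
ΣFx = 0: friction at the foot balances the wall's push, so f = N_wall = 21.4 N.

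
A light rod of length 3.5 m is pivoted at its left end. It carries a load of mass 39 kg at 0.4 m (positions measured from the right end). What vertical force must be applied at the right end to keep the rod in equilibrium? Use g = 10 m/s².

Taking torques about the left end:
Load: 39 × 10 = 390 N down at 0.4 m → arm 3.1 m, τ = 390 × 3.1 = 1209 N·m clockwise.
Net moment of the loads = 1209 N·m clockwise.
The upward force F acts at the right end, arm 3.5 m, giving F × 3.5 counterclockwise.
Balancing moments: F × 3.5 = 1209, giving F = 1209 / 3.5 = 345 N.

F ≈ 345 N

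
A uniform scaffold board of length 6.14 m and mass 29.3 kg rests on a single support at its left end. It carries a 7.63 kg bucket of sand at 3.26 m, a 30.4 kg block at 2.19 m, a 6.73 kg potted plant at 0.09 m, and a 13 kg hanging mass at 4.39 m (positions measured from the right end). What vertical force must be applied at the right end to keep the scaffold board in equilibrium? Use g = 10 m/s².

F ≈ 481 N

About the left end:
Beam weight: 29.3 × 10 = 293 N down at 3.07 m → arm 3.07 m, τ = 293 × 3.07 = 899.5 N·m clockwise.
Bucket of sand: 7.63 × 10 = 76.3 N down at 3.26 m → arm 2.88 m, τ = 76.3 × 2.88 = 219.7 N·m clockwise.
Block: 30.4 × 10 = 304 N down at 2.19 m → arm 3.95 m, τ = 304 × 3.95 = 1201 N·m clockwise.
Potted plant: 6.73 × 10 = 67.3 N down at 0.09 m → arm 6.05 m, τ = 67.3 × 6.05 = 407.2 N·m clockwise.
Hanging mass: 13 × 10 = 130 N down at 4.39 m → arm 1.75 m, τ = 130 × 1.75 = 227.5 N·m clockwise.
Net moment of the loads = 2955 N·m clockwise.
The upward force F acts at the right end, arm 6.14 m, giving F × 6.14 counterclockwise.
Balancing moments: F × 6.14 = 2955, giving F = 2955 / 6.14 = 481 N.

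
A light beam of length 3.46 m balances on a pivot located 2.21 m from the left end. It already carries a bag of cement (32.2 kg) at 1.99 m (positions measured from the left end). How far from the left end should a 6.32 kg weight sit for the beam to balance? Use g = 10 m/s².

Choose the pivot (at 2.21 m from the left end) as the axis so the support reaction has zero arm there.
Bag of cement: 32.2 × 10 = 322 N down at 1.99 m → arm 0.22 m, τ = 322 × 0.22 = 70.84 N·m counterclockwise.
Net moment of existing loads = 70.84 N·m counterclockwise.
The weight weighs 6.32 × 10 = 63.2 N and must supply an equal clockwise moment, so its lever arm about the pivot is 70.84 / 63.2 = 1.12 m.
That puts it at 2.21 + 1.12 = 3.33 m from the left end.

x ≈ 3.33 m from the left end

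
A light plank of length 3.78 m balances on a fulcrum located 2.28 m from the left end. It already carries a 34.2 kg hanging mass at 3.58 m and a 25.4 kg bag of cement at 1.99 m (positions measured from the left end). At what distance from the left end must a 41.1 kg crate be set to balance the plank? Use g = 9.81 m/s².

Take moments about the fulcrum (at 2.28 m from the left end).
Hanging mass: 34.2 × 9.81 = 335.5 N down at 3.58 m → arm 1.3 m, τ = 335.5 × 1.3 = 436.2 N·m clockwise.
Bag of cement: 25.4 × 9.81 = 249.2 N down at 1.99 m → arm 0.29 m, τ = 249.2 × 0.29 = 72.27 N·m counterclockwise.
Net moment of existing loads = 363.9 N·m clockwise.
The crate weighs 41.1 × 9.81 = 403.2 N and must supply an equal counterclockwise moment, so its lever arm about the fulcrum is 363.9 / 403.2 = 0.903 m.
That puts it at 2.28 − 0.903 = 1.38 m from the left end.

x ≈ 1.38 m from the left end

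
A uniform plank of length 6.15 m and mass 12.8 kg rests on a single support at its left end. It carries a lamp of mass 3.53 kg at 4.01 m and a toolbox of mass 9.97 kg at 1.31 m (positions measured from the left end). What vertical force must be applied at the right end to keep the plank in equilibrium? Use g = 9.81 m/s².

Taking torques about the left end:
Beam weight: 12.8 × 9.81 = 125.6 N down at 3.075 m → arm 3.075 m, τ = 125.6 × 3.075 = 386.2 N·m clockwise.
Lamp: 3.53 × 9.81 = 34.63 N down at 4.01 m → arm 4.01 m, τ = 34.63 × 4.01 = 138.9 N·m clockwise.
Toolbox: 9.97 × 9.81 = 97.81 N down at 1.31 m → arm 1.31 m, τ = 97.81 × 1.31 = 128.1 N·m clockwise.
Net moment of the loads = 653.2 N·m clockwise.
The upward force F acts at the right end, arm 6.15 m, giving F × 6.15 counterclockwise.
For rotational equilibrium, F × 6.15 = 653.2, so F = 653.2 / 6.15 = 106 N.

F ≈ 106 N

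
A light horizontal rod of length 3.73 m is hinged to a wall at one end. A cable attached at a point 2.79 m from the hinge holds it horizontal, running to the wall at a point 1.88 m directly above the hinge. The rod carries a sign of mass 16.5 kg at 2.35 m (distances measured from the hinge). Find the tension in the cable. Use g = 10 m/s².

T ≈ 249 N

Take moments about the hinge.
Sign: 16.5 × 10 = 165 N down at 2.35 m → arm 2.35 m, τ = 165 × 2.35 = 387.8 N·m clockwise.
Total clockwise load moment = 387.8 N·m.
The cable tension T acts at 2.79 m; only its component perpendicular to the rod, T sinθ, produces torque. sinθ = h/√(h²+d²) = 1.88/√(1.88²+2.79²) = 0.5588.
Balancing moments: T × 2.79 × 0.5588 = 387.8, giving T = 387.8 / 1.559 = 249 N.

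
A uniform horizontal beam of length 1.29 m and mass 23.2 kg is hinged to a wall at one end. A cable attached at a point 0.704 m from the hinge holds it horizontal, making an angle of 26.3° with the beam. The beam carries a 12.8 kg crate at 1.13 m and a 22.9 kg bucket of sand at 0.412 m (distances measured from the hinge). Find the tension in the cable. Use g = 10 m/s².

T ≈ 1250 N

Take moments about the hinge.
Beam weight: 23.2 × 10 = 232 N down at 0.645 m → arm 0.645 m, τ = 232 × 0.645 = 149.6 N·m clockwise.
Crate: 12.8 × 10 = 128 N down at 1.13 m → arm 1.13 m, τ = 128 × 1.13 = 144.6 N·m clockwise.
Bucket of sand: 22.9 × 10 = 229 N down at 0.412 m → arm 0.412 m, τ = 229 × 0.412 = 94.35 N·m clockwise.
Total clockwise load moment = 388.5 N·m.
The cable tension T acts at 0.704 m; only its component perpendicular to the beam, T sinθ, produces torque. sin 26.3° = 0.4431.
Setting net torque to zero: T × 0.704 × 0.4431 = 388.5 → T = 388.5 / 0.3119 = 1250 N.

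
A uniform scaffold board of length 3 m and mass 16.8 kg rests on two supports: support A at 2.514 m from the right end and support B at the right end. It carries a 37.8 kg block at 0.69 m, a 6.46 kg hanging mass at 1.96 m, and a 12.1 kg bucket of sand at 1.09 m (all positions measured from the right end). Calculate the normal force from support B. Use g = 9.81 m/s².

Choose support A as the axis so its reaction then has zero moment arm.
Beam weight: 16.8 × 9.81 = 164.8 N down at 1.5 m → arm 1.014 m, τ = 164.8 × 1.014 = 167.1 N·m clockwise.
Block: 37.8 × 9.81 = 370.8 N down at 0.69 m → arm 1.824 m, τ = 370.8 × 1.824 = 676.3 N·m clockwise.
Hanging mass: 6.46 × 9.81 = 63.37 N down at 1.96 m → arm 0.554 m, τ = 63.37 × 0.554 = 35.11 N·m clockwise.
Bucket of sand: 12.1 × 9.81 = 118.7 N down at 1.09 m → arm 1.424 m, τ = 118.7 × 1.424 = 169 N·m clockwise.
Net load moment about support A = 1048 N·m clockwise.
Reaction R at support B is upward at 0 m, arm 2.514 m → moment R × 2.514 counterclockwise.
Balancing moments: R × 2.514 = 1048, giving R = 417 N.

R_B ≈ 417 N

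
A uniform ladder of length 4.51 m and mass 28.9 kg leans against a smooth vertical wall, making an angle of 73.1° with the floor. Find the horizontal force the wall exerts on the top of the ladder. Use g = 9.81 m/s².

Take moments about the foot of the ladder.
Ladder weight 28.9×9.81 = 283.5 N acts at 2.255 m along the ladder; its horizontal arm is 2.255·cos73.1° = 0.6555 m → τ = 185.8 N·m clockwise.
Wall normal N acts horizontally at the top; its moment arm is the height L sinθ = 4.51·sin73.1° = 4.315 m, counterclockwise.
For rotational equilibrium, N × 4.315 = 185.8, so N = 43.1 N.

N_wall ≈ 43.1 N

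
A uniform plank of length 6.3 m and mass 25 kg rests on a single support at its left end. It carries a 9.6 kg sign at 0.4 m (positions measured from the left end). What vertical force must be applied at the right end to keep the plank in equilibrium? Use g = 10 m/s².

Taking torques about the left end:
Beam weight: 25 × 10 = 250 N down at 3.15 m → arm 3.15 m, τ = 250 × 3.15 = 787.5 N·m clockwise.
Sign: 9.6 × 10 = 96 N down at 0.4 m → arm 0.4 m, τ = 96 × 0.4 = 38.4 N·m clockwise.
Net moment of the loads = 825.9 N·m clockwise.
The upward force F acts at the right end, arm 6.3 m, giving F × 6.3 counterclockwise.
Στ = 0 ⇒ F × 6.3 = 825.9 ⇒ F = 825.9 / 6.3 = 131 N.

F ≈ 131 N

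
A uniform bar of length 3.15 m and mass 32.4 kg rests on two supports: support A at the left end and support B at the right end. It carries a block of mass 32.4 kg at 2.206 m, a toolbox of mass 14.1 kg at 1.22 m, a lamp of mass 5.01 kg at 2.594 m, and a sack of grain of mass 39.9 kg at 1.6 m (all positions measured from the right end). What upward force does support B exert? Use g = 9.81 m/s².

R_B ≈ 540 N

About support A:
Beam weight: 32.4 × 9.81 = 317.8 N down at 1.575 m → arm 1.575 m, τ = 317.8 × 1.575 = 500.5 N·m clockwise.
Block: 32.4 × 9.81 = 317.8 N down at 2.206 m → arm 0.944 m, τ = 317.8 × 0.944 = 300 N·m clockwise.
Toolbox: 14.1 × 9.81 = 138.3 N down at 1.22 m → arm 1.93 m, τ = 138.3 × 1.93 = 266.9 N·m clockwise.
Lamp: 5.01 × 9.81 = 49.15 N down at 2.594 m → arm 0.556 m, τ = 49.15 × 0.556 = 27.33 N·m clockwise.
Sack of grain: 39.9 × 9.81 = 391.4 N down at 1.6 m → arm 1.55 m, τ = 391.4 × 1.55 = 606.7 N·m clockwise.
Net load moment about support A = 1701 N·m clockwise.
Reaction R at support B is upward at 0 m, arm 3.15 m → moment R × 3.15 counterclockwise.
Balancing moments: R × 3.15 = 1701, giving R = 540 N.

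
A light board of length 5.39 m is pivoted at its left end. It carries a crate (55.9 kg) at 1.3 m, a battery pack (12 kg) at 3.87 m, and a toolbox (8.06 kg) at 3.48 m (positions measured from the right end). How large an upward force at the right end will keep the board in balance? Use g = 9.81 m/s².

F ≈ 477 N

Taking torques about the left end:
Crate: 55.9 × 9.81 = 548.4 N down at 1.3 m → arm 4.09 m, τ = 548.4 × 4.09 = 2243 N·m clockwise.
Battery pack: 12 × 9.81 = 117.7 N down at 3.87 m → arm 1.52 m, τ = 117.7 × 1.52 = 178.9 N·m clockwise.
Toolbox: 8.06 × 9.81 = 79.07 N down at 3.48 m → arm 1.91 m, τ = 79.07 × 1.91 = 151 N·m clockwise.
Net moment of the loads = 2573 N·m clockwise.
The upward force F acts at the right end, arm 5.39 m, giving F × 5.39 counterclockwise.
For rotational equilibrium, F × 5.39 = 2573, so F = 2573 / 5.39 = 477 N.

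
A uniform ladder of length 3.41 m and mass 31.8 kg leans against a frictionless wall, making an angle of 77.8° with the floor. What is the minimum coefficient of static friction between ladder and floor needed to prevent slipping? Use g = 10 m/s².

Sum moments about the foot of the ladder (the floor normal and friction both act there and drop out).
Ladder weight 31.8×10 = 318 N acts at 1.705 m along the ladder; its horizontal arm is 1.705·cos77.8° = 0.3603 m → τ = 114.6 N·m clockwise.
Wall normal N acts horizontally at the top; its moment arm is the height L sinθ = 3.41·sin77.8° = 3.333 m, counterclockwise.
Setting net torque to zero: N × 3.333 = 114.6 → N = 34.38 N.
ΣFx = 0 ⇒ f = N_wall = 34.38 N. ΣFy = 0 ⇒ N_floor = 318 N.
μ_min = f / N_floor = 34.38 / 318 = 0.108.

μ_min ≈ 0.108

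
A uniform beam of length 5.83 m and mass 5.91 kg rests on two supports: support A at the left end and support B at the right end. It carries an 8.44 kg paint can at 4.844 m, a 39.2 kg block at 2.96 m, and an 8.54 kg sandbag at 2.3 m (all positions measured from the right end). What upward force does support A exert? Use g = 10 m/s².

R_A ≈ 332 N

About support B:
Beam weight: 5.91 × 10 = 59.1 N down at 2.915 m → arm 2.915 m, τ = 59.1 × 2.915 = 172.3 N·m counterclockwise.
Paint can: 8.44 × 10 = 84.4 N down at 4.844 m → arm 4.844 m, τ = 84.4 × 4.844 = 408.8 N·m counterclockwise.
Block: 39.2 × 10 = 392 N down at 2.96 m → arm 2.96 m, τ = 392 × 2.96 = 1160 N·m counterclockwise.
Sandbag: 8.54 × 10 = 85.4 N down at 2.3 m → arm 2.3 m, τ = 85.4 × 2.3 = 196.4 N·m counterclockwise.
Net load moment about support B = 1938 N·m counterclockwise.
Reaction R at support A is upward at 5.83 m, arm 5.83 m → moment R × 5.83 clockwise.
Balancing moments: R × 5.83 = 1938, giving R = 332 N.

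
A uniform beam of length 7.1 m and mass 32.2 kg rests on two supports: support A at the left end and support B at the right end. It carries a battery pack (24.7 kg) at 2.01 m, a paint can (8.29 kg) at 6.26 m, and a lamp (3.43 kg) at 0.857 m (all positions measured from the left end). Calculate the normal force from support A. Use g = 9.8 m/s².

Take moments about support B.
Beam weight: 32.2 × 9.8 = 315.6 N down at 3.55 m → arm 3.55 m, τ = 315.6 × 3.55 = 1120 N·m counterclockwise.
Battery pack: 24.7 × 9.8 = 242.1 N down at 2.01 m → arm 5.09 m, τ = 242.1 × 5.09 = 1232 N·m counterclockwise.
Paint can: 8.29 × 9.8 = 81.24 N down at 6.26 m → arm 0.84 m, τ = 81.24 × 0.84 = 68.24 N·m counterclockwise.
Lamp: 3.43 × 9.8 = 33.61 N down at 0.857 m → arm 6.243 m, τ = 33.61 × 6.243 = 209.8 N·m counterclockwise.
Net load moment about support B = 2630 N·m counterclockwise.
Reaction R at support A is upward at 0 m, arm 7.1 m → moment R × 7.1 clockwise.
For rotational equilibrium, R × 7.1 = 2630, so R = 370 N.

R_A ≈ 370 N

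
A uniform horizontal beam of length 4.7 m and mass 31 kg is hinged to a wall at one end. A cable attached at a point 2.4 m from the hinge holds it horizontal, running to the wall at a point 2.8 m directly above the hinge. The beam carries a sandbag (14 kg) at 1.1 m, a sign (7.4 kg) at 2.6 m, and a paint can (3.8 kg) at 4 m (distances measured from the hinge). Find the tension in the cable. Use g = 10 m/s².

T ≈ 673 N

Take moments about the hinge.
Beam weight: 31 × 10 = 310 N down at 2.35 m → arm 2.35 m, τ = 310 × 2.35 = 728.5 N·m clockwise.
Sandbag: 14 × 10 = 140 N down at 1.1 m → arm 1.1 m, τ = 140 × 1.1 = 154 N·m clockwise.
Sign: 7.4 × 10 = 74 N down at 2.6 m → arm 2.6 m, τ = 74 × 2.6 = 192.4 N·m clockwise.
Paint can: 3.8 × 10 = 38 N down at 4 m → arm 4 m, τ = 38 × 4 = 152 N·m clockwise.
Total clockwise load moment = 1227 N·m.
The cable tension T acts at 2.4 m; only its component perpendicular to the beam, T sinθ, produces torque. sinθ = h/√(h²+d²) = 2.8/√(2.8²+2.4²) = 0.7593.
Setting net torque to zero: T × 2.4 × 0.7593 = 1227 → T = 1227 / 1.822 = 673 N.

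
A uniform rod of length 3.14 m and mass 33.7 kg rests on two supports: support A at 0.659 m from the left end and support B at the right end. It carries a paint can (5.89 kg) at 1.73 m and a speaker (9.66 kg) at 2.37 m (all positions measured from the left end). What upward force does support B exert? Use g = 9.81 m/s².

R_B ≈ 212 N

Choose support A as the axis so its reaction then has zero moment arm.
Beam weight: 33.7 × 9.81 = 330.6 N down at 1.57 m → arm 0.911 m, τ = 330.6 × 0.911 = 301.2 N·m clockwise.
Paint can: 5.89 × 9.81 = 57.78 N down at 1.73 m → arm 1.071 m, τ = 57.78 × 1.071 = 61.88 N·m clockwise.
Speaker: 9.66 × 9.81 = 94.76 N down at 2.37 m → arm 1.711 m, τ = 94.76 × 1.711 = 162.1 N·m clockwise.
Net load moment about support A = 525.2 N·m clockwise.
Reaction R at support B is upward at 3.14 m, arm 2.481 m → moment R × 2.481 counterclockwise.
Στ = 0 ⇒ R × 2.481 = 525.2 ⇒ R = 212 N.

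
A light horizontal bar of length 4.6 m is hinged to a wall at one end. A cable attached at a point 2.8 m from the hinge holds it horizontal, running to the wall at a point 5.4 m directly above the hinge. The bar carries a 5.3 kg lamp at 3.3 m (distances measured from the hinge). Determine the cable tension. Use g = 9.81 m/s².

Taking torques about the hinge:
Lamp: 5.3 × 9.81 = 51.99 N down at 3.3 m → arm 3.3 m, τ = 51.99 × 3.3 = 171.6 N·m clockwise.
Total clockwise load moment = 171.6 N·m.
The cable tension T acts at 2.8 m; only its component perpendicular to the bar, T sinθ, produces torque. sinθ = h/√(h²+d²) = 5.4/√(5.4²+2.8²) = 0.8878.
Setting net torque to zero: T × 2.8 × 0.8878 = 171.6 → T = 171.6 / 2.486 = 69 N.

T ≈ 69 N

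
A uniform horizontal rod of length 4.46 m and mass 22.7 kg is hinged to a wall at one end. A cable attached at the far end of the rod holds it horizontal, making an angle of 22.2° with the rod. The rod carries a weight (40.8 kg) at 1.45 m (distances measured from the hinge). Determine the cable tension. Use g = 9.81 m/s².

T ≈ 639 N

Taking torques about the hinge:
Beam weight: 22.7 × 9.81 = 222.7 N down at 2.23 m → arm 2.23 m, τ = 222.7 × 2.23 = 496.6 N·m clockwise.
Weight: 40.8 × 9.81 = 400.2 N down at 1.45 m → arm 1.45 m, τ = 400.2 × 1.45 = 580.3 N·m clockwise.
Total clockwise load moment = 1077 N·m.
The cable tension T acts at 4.46 m; only its component perpendicular to the rod, T sinθ, produces torque. sin 22.2° = 0.3778.
Setting net torque to zero: T × 4.46 × 0.3778 = 1077 → T = 1077 / 1.685 = 639 N.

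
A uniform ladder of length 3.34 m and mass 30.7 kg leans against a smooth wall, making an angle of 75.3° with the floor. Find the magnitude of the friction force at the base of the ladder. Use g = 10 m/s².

f ≈ 40.3 N

Taking torques about the foot of the ladder:
Ladder weight 30.7×10 = 307 N acts at 1.67 m along the ladder; its horizontal arm is 1.67·cos75.3° = 0.4238 m → τ = 130.1 N·m clockwise.
Wall normal N acts horizontally at the top; its moment arm is the height L sinθ = 3.34·sin75.3° = 3.231 m, counterclockwise.
Στ = 0 ⇒ N × 3.231 = 130.1 ⇒ N = 40.3 N.
ΣFx = 0: friction at the foot balances the wall's push, so f = N_wall = 40.3 N.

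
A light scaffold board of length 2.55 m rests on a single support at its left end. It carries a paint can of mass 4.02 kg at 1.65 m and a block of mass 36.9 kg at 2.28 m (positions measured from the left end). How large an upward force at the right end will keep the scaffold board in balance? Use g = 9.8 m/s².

F ≈ 349 N

Taking torques about the left end:
Paint can: 4.02 × 9.8 = 39.4 N down at 1.65 m → arm 1.65 m, τ = 39.4 × 1.65 = 65.01 N·m clockwise.
Block: 36.9 × 9.8 = 361.6 N down at 2.28 m → arm 2.28 m, τ = 361.6 × 2.28 = 824.4 N·m clockwise.
Net moment of the loads = 889.4 N·m clockwise.
The upward force F acts at the right end, arm 2.55 m, giving F × 2.55 counterclockwise.
For rotational equilibrium, F × 2.55 = 889.4, so F = 889.4 / 2.55 = 349 N.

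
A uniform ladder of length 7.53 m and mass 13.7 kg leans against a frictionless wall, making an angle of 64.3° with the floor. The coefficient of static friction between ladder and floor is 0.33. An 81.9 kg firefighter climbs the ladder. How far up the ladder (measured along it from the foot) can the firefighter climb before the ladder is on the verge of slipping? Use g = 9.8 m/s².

d ≈ 5.4 m

Choose the foot of the ladder as the axis so the floor normal and friction both act there and drop out.
Ladder weight 13.7×9.8 = 134.3 N acts at 3.765 m along the ladder; its horizontal arm is 3.765·cos64.3° = 1.633 m → τ = 219.3 N·m clockwise.
Firefighter weight 81.9×9.8 = 802.6 N at distance d → arm d·cos64.3° → τ = 802.6·d·0.4337 clockwise.
Wall normal N at the top has arm L sinθ = 6.785 m counterclockwise, so Στ = 0 gives N·6.785 = 219.3 + 348.1·d.
ΣFy = 0 ⇒ N_floor = 936.9 N, so the maximum friction is μ_s·N_floor = 0.33×936.9 = 309.2 N. ΣFx = 0 ⇒ N_wall = f, so at the slipping point N = 309.2 N.
Substituting: 309.2×6.785 = 219.3 + 348.1·d ⇒ d = (2098 − 219.3) / 348.1 = 5.4 m.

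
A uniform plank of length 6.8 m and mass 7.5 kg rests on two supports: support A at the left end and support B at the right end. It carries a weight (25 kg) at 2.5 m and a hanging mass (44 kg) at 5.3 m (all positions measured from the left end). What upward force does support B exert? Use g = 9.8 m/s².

Sum moments about support A (its reaction then has zero moment arm).
Beam weight: 7.5 × 9.8 = 73.5 N down at 3.4 m → arm 3.4 m, τ = 73.5 × 3.4 = 249.9 N·m clockwise.
Weight: 25 × 9.8 = 245 N down at 2.5 m → arm 2.5 m, τ = 245 × 2.5 = 612.5 N·m clockwise.
Hanging mass: 44 × 9.8 = 431.2 N down at 5.3 m → arm 5.3 m, τ = 431.2 × 5.3 = 2285 N·m clockwise.
Net load moment about support A = 3147 N·m clockwise.
Reaction R at support B is upward at 6.8 m, arm 6.8 m → moment R × 6.8 counterclockwise.
For rotational equilibrium, R × 6.8 = 3147, so R = 463 N.

R_B ≈ 463 N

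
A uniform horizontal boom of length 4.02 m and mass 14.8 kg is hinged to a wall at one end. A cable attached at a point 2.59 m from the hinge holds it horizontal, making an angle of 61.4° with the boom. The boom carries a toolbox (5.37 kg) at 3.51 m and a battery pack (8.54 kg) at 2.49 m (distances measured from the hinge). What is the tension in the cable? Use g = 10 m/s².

Choose the hinge as the axis so the unknown hinge reaction has zero arm there.
Beam weight: 14.8 × 10 = 148 N down at 2.01 m → arm 2.01 m, τ = 148 × 2.01 = 297.5 N·m clockwise.
Toolbox: 5.37 × 10 = 53.7 N down at 3.51 m → arm 3.51 m, τ = 53.7 × 3.51 = 188.5 N·m clockwise.
Battery pack: 8.54 × 10 = 85.4 N down at 2.49 m → arm 2.49 m, τ = 85.4 × 2.49 = 212.6 N·m clockwise.
Total clockwise load moment = 698.6 N·m.
The cable tension T acts at 2.59 m; only its component perpendicular to the boom, T sinθ, produces torque. sin 61.4° = 0.878.
Setting net torque to zero: T × 2.59 × 0.878 = 698.6 → T = 698.6 / 2.274 = 307 N.

T ≈ 307 N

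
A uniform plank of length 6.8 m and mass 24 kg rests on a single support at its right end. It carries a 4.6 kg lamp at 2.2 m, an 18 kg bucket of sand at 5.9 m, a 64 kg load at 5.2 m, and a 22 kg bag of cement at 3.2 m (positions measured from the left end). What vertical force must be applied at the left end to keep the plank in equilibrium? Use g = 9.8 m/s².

F ≈ 433 N

Choose the right end as the axis so the unknown pivot reaction has zero arm there.
Beam weight: 24 × 9.8 = 235.2 N down at 3.4 m → arm 3.4 m, τ = 235.2 × 3.4 = 799.7 N·m counterclockwise.
Lamp: 4.6 × 9.8 = 45.08 N down at 2.2 m → arm 4.6 m, τ = 45.08 × 4.6 = 207.4 N·m counterclockwise.
Bucket of sand: 18 × 9.8 = 176.4 N down at 5.9 m → arm 0.9 m, τ = 176.4 × 0.9 = 158.8 N·m counterclockwise.
Load: 64 × 9.8 = 627.2 N down at 5.2 m → arm 1.6 m, τ = 627.2 × 1.6 = 1004 N·m counterclockwise.
Bag of cement: 22 × 9.8 = 215.6 N down at 3.2 m → arm 3.6 m, τ = 215.6 × 3.6 = 776.2 N·m counterclockwise.
Net moment of the loads = 2946 N·m counterclockwise.
The upward force F acts at the left end, arm 6.8 m, giving F × 6.8 clockwise.
For rotational equilibrium, F × 6.8 = 2946, so F = 2946 / 6.8 = 433 N.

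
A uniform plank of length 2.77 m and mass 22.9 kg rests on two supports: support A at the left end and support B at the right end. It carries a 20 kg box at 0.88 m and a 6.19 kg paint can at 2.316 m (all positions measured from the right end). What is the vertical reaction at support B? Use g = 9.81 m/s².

R_B ≈ 256 N

Take moments about support A.
Beam weight: 22.9 × 9.81 = 224.6 N down at 1.385 m → arm 1.385 m, τ = 224.6 × 1.385 = 311.1 N·m clockwise.
Box: 20 × 9.81 = 196.2 N down at 0.88 m → arm 1.89 m, τ = 196.2 × 1.89 = 370.8 N·m clockwise.
Paint can: 6.19 × 9.81 = 60.72 N down at 2.316 m → arm 0.454 m, τ = 60.72 × 0.454 = 27.57 N·m clockwise.
Net load moment about support A = 709.5 N·m clockwise.
Reaction R at support B is upward at 0 m, arm 2.77 m → moment R × 2.77 counterclockwise.
Balancing moments: R × 2.77 = 709.5, giving R = 256 N.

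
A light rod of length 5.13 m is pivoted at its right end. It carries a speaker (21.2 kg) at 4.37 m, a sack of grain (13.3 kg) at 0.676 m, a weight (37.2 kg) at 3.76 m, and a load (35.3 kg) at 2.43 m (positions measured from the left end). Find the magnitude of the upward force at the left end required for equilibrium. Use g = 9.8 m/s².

Taking torques about the right end:
Speaker: 21.2 × 9.8 = 207.8 N down at 4.37 m → arm 0.76 m, τ = 207.8 × 0.76 = 157.9 N·m counterclockwise.
Sack of grain: 13.3 × 9.8 = 130.3 N down at 0.676 m → arm 4.454 m, τ = 130.3 × 4.454 = 580.4 N·m counterclockwise.
Weight: 37.2 × 9.8 = 364.6 N down at 3.76 m → arm 1.37 m, τ = 364.6 × 1.37 = 499.5 N·m counterclockwise.
Load: 35.3 × 9.8 = 345.9 N down at 2.43 m → arm 2.7 m, τ = 345.9 × 2.7 = 933.9 N·m counterclockwise.
Net moment of the loads = 2172 N·m counterclockwise.
The upward force F acts at the left end, arm 5.13 m, giving F × 5.13 clockwise.
For rotational equilibrium, F × 5.13 = 2172, so F = 2172 / 5.13 = 423 N.

F ≈ 423 N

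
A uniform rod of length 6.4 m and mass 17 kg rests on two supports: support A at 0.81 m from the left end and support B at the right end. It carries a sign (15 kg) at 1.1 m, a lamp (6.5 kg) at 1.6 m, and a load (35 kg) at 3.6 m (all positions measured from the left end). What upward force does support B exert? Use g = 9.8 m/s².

R_B ≈ 259 N

Take moments about support A.
Beam weight: 17 × 9.8 = 166.6 N down at 3.2 m → arm 2.39 m, τ = 166.6 × 2.39 = 398.2 N·m clockwise.
Sign: 15 × 9.8 = 147 N down at 1.1 m → arm 0.29 m, τ = 147 × 0.29 = 42.63 N·m clockwise.
Lamp: 6.5 × 9.8 = 63.7 N down at 1.6 m → arm 0.79 m, τ = 63.7 × 0.79 = 50.32 N·m clockwise.
Load: 35 × 9.8 = 343 N down at 3.6 m → arm 2.79 m, τ = 343 × 2.79 = 957 N·m clockwise.
Net load moment about support A = 1448 N·m clockwise.
Reaction R at support B is upward at 6.4 m, arm 5.59 m → moment R × 5.59 counterclockwise.
Setting net torque to zero: R × 5.59 = 1448 → R = 259 N.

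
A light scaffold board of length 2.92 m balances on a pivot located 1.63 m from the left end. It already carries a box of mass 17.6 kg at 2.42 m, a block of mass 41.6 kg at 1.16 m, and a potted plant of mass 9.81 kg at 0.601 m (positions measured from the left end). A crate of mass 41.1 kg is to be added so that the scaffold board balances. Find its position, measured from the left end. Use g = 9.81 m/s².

Choose the pivot (at 1.63 m from the left end) as the axis so the support reaction has zero arm there.
Box: 17.6 × 9.81 = 172.7 N down at 2.42 m → arm 0.79 m, τ = 172.7 × 0.79 = 136.4 N·m clockwise.
Block: 41.6 × 9.81 = 408.1 N down at 1.16 m → arm 0.47 m, τ = 408.1 × 0.47 = 191.8 N·m counterclockwise.
Potted plant: 9.81 × 9.81 = 96.24 N down at 0.601 m → arm 1.029 m, τ = 96.24 × 1.029 = 99.03 N·m counterclockwise.
Net moment of existing loads = 154.4 N·m counterclockwise.
The crate weighs 41.1 × 9.81 = 403.2 N and must supply an equal clockwise moment, so its lever arm about the pivot is 154.4 / 403.2 = 0.383 m.
That puts it at 1.63 + 0.383 = 2.01 m from the left end.

x ≈ 2.01 m from the left end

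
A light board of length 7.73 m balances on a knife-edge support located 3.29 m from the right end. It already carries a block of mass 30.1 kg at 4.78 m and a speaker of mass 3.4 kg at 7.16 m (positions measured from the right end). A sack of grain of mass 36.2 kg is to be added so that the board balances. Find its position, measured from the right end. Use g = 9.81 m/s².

Choose the knife-edge support (at 3.29 m from the right end) as the axis so the support reaction has zero arm there.
Block: 30.1 × 9.81 = 295.3 N down at 4.78 m → arm 1.49 m, τ = 295.3 × 1.49 = 440 N·m counterclockwise.
Speaker: 3.4 × 9.81 = 33.35 N down at 7.16 m → arm 3.87 m, τ = 33.35 × 3.87 = 129.1 N·m counterclockwise.
Net moment of existing loads = 569.1 N·m counterclockwise.
The sack of grain weighs 36.2 × 9.81 = 355.1 N and must supply an equal clockwise moment, so its lever arm about the knife-edge support is 569.1 / 355.1 = 1.6 m.
That puts it at 3.29 − 1.6 = 1.69 m from the right end.

x ≈ 1.69 m from the right end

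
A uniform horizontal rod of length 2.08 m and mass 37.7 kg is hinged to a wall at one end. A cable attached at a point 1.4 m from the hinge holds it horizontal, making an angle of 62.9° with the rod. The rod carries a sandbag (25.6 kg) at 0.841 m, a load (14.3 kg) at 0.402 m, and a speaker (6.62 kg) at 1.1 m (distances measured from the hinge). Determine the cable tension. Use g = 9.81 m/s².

T ≈ 581 N

Take moments about the hinge.
Beam weight: 37.7 × 9.81 = 369.8 N down at 1.04 m → arm 1.04 m, τ = 369.8 × 1.04 = 384.6 N·m clockwise.
Sandbag: 25.6 × 9.81 = 251.1 N down at 0.841 m → arm 0.841 m, τ = 251.1 × 0.841 = 211.2 N·m clockwise.
Load: 14.3 × 9.81 = 140.3 N down at 0.402 m → arm 0.402 m, τ = 140.3 × 0.402 = 56.4 N·m clockwise.
Speaker: 6.62 × 9.81 = 64.94 N down at 1.1 m → arm 1.1 m, τ = 64.94 × 1.1 = 71.43 N·m clockwise.
Total clockwise load moment = 723.6 N·m.
The cable tension T acts at 1.4 m; only its component perpendicular to the rod, T sinθ, produces torque. sin 62.9° = 0.8902.
Balancing moments: T × 1.4 × 0.8902 = 723.6, giving T = 723.6 / 1.246 = 581 N.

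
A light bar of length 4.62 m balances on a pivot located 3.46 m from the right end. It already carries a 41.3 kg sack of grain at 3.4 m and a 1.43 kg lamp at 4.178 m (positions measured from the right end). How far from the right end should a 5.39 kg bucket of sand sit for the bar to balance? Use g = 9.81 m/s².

x ≈ 3.73 m from the right end

Taking torques about the pivot (at 3.46 m from the right end):
Sack of grain: 41.3 × 9.81 = 405.2 N down at 3.4 m → arm 0.06 m, τ = 405.2 × 0.06 = 24.31 N·m clockwise.
Lamp: 1.43 × 9.81 = 14.03 N down at 4.178 m → arm 0.718 m, τ = 14.03 × 0.718 = 10.07 N·m counterclockwise.
Net moment of existing loads = 14.24 N·m clockwise.
The bucket of sand weighs 5.39 × 9.81 = 52.88 N and must supply an equal counterclockwise moment, so its lever arm about the pivot is 14.24 / 52.88 = 0.269 m.
That puts it at 3.46 + 0.269 = 3.73 m from the right end.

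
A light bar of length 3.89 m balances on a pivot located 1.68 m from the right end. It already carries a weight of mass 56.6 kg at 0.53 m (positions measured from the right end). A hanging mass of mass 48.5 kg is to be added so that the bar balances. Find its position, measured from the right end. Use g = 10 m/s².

x ≈ 3.02 m from the right end

Choose the pivot (at 1.68 m from the right end) as the axis so the support reaction has zero arm there.
Weight: 56.6 × 10 = 566 N down at 0.53 m → arm 1.15 m, τ = 566 × 1.15 = 650.9 N·m clockwise.
Net moment of existing loads = 650.9 N·m clockwise.
The hanging mass weighs 48.5 × 10 = 485 N and must supply an equal counterclockwise moment, so its lever arm about the pivot is 650.9 / 485 = 1.34 m.
That puts it at 1.68 + 1.34 = 3.02 m from the right end.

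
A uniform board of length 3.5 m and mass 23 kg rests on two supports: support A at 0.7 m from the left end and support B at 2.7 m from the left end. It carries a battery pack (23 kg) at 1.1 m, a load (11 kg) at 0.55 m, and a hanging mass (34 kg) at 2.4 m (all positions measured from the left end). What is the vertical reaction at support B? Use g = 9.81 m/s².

Take moments about support A.
Beam weight: 23 × 9.81 = 225.6 N down at 1.75 m → arm 1.05 m, τ = 225.6 × 1.05 = 236.9 N·m clockwise.
Battery pack: 23 × 9.81 = 225.6 N down at 1.1 m → arm 0.4 m, τ = 225.6 × 0.4 = 90.24 N·m clockwise.
Load: 11 × 9.81 = 107.9 N down at 0.55 m → arm 0.15 m, τ = 107.9 × 0.15 = 16.18 N·m counterclockwise.
Hanging mass: 34 × 9.81 = 333.5 N down at 2.4 m → arm 1.7 m, τ = 333.5 × 1.7 = 566.9 N·m clockwise.
Net load moment about support A = 877.9 N·m clockwise.
Reaction R at support B is upward at 2.7 m, arm 2 m → moment R × 2 counterclockwise.
For rotational equilibrium, R × 2 = 877.9, so R = 439 N.

R_B ≈ 439 N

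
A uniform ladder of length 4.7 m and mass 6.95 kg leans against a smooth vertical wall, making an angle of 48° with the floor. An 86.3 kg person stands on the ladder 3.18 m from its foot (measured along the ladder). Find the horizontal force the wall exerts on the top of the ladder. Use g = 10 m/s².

N_wall ≈ 557 N

About the foot of the ladder:
Ladder weight 6.95×10 = 69.5 N acts at 2.35 m along the ladder; its horizontal arm is 2.35·cos48° = 1.572 m → τ = 109.3 N·m clockwise.
Person: 86.3×10 = 863 N at 3.18 m → arm 2.128 m → τ = 1836 N·m clockwise.
Wall normal N acts horizontally at the top; its moment arm is the height L sinθ = 4.7·sin48° = 3.493 m, counterclockwise.
Setting net torque to zero: N × 3.493 = 1945 → N = 557 N.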